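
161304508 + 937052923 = 1098357431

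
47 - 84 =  - 37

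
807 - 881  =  -74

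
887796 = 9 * 98644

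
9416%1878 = 26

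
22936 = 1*22936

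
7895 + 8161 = 16056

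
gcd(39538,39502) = 2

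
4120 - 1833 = 2287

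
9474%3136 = 66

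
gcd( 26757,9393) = 3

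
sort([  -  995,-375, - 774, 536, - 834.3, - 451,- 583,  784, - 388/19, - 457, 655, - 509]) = [ - 995, - 834.3, - 774, - 583, - 509, - 457, - 451,-375,  -  388/19, 536, 655, 784]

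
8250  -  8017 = 233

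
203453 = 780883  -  577430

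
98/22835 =98/22835 = 0.00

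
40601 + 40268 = 80869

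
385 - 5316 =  - 4931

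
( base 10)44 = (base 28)1G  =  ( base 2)101100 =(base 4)230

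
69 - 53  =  16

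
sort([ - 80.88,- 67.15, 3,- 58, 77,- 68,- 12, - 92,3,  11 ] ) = [  -  92,-80.88, - 68,  -  67.15, - 58,-12,3, 3,11, 77]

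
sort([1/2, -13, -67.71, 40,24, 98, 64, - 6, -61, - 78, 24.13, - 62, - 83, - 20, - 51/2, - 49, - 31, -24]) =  [ -83, - 78,-67.71 , - 62, - 61, - 49, - 31, - 51/2,  -  24, - 20,-13,  -  6, 1/2, 24,24.13, 40, 64, 98]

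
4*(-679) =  -2716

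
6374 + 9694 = 16068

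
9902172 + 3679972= 13582144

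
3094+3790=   6884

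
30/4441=30/4441=0.01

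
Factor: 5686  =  2^1*2843^1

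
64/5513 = 64/5513 = 0.01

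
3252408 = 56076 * 58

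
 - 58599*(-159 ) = 9317241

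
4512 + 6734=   11246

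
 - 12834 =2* ( - 6417 ) 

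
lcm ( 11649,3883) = 11649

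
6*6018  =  36108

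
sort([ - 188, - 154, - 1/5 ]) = [ - 188, - 154, - 1/5]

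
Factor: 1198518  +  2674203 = 3872721 = 3^1*1290907^1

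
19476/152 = 128 + 5/38 = 128.13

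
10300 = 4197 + 6103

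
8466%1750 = 1466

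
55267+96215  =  151482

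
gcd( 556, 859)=1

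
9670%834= 496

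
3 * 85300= 255900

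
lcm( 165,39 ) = 2145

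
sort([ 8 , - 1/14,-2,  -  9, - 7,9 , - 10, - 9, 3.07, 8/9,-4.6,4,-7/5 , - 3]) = [ - 10,  -  9, - 9,  -  7, - 4.6, - 3, - 2, - 7/5, - 1/14 , 8/9,3.07, 4, 8,9]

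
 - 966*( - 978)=944748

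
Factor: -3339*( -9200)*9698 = 2^5*3^2*5^2*7^1*13^1 * 23^1*53^1*373^1 = 297910922400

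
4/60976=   1/15244 = 0.00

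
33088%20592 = 12496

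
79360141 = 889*89269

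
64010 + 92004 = 156014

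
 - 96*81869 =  - 7859424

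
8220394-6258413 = 1961981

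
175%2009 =175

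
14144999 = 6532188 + 7612811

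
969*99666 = 96576354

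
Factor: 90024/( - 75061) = -2^3 * 3^1*7^(  -  1 )*11^2*31^1*10723^( - 1 ) 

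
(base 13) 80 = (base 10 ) 104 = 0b1101000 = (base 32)38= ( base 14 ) 76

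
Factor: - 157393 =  - 157393^1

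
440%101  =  36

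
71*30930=2196030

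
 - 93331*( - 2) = 186662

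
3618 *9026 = 32656068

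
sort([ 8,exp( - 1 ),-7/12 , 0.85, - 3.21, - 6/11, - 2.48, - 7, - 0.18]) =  [ - 7, - 3.21,-2.48,  -  7/12, - 6/11, -0.18,exp(  -  1), 0.85, 8] 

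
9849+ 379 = 10228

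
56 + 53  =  109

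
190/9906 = 95/4953  =  0.02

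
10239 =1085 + 9154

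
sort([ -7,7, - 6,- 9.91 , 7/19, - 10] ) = [-10, - 9.91, - 7, - 6,7/19,7]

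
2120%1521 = 599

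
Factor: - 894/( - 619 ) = 2^1  *3^1*149^1* 619^( - 1 ) 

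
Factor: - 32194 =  - 2^1*16097^1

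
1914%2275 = 1914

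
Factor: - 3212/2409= - 2^2*3^( - 1) = - 4/3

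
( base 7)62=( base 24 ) 1K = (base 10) 44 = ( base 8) 54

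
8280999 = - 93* (-89043)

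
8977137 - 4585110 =4392027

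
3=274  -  271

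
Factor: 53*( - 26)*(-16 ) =22048 = 2^5*13^1*53^1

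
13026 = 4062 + 8964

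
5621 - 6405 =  - 784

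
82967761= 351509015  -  268541254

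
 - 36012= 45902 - 81914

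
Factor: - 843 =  - 3^1*281^1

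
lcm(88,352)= 352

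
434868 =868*501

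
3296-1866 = 1430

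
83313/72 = 9257/8 = 1157.12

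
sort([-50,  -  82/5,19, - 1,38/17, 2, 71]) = [ - 50, - 82/5, - 1, 2  ,  38/17, 19,71]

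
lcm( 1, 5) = 5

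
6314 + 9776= 16090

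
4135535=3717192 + 418343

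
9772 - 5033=4739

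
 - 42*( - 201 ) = 8442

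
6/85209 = 2/28403 = 0.00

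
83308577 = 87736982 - 4428405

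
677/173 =677/173 = 3.91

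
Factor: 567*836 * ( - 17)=  -  8058204=- 2^2*3^4*7^1*11^1*17^1*19^1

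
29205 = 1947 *15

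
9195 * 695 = 6390525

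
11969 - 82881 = -70912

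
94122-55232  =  38890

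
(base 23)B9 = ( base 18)EA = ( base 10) 262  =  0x106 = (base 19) df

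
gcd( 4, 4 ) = 4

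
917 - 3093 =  - 2176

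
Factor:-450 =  - 2^1*3^2*5^2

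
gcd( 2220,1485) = 15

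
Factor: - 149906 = -2^1 *17^1*4409^1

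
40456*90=3641040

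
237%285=237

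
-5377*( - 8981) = 48290837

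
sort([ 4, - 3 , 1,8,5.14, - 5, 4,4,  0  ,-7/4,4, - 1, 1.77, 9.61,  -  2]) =[  -  5, - 3, - 2,- 7/4,  -  1,  0, 1,1.77, 4,4,4,4,  5.14 , 8,  9.61 ] 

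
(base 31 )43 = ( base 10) 127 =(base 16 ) 7F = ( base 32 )3v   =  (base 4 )1333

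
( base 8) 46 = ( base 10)38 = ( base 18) 22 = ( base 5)123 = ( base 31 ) 17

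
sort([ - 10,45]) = [ - 10, 45 ] 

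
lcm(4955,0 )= 0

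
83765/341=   245+20/31 = 245.65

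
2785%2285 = 500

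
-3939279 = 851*(- 4629) 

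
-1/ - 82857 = 1/82857  =  0.00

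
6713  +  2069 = 8782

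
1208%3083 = 1208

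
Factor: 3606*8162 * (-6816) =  -2^7*3^2*7^1*11^1*53^1*71^1*601^1 = - 200609684352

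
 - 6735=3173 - 9908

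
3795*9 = 34155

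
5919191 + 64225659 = 70144850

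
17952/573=31 + 63/191= 31.33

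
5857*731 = 4281467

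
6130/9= 681+1/9 = 681.11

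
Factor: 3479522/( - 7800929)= -2^1 *241^( - 1)*1319^2*32369^( - 1) 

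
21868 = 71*308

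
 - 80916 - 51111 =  - 132027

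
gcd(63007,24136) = 7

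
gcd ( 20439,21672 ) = 9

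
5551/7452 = 5551/7452 = 0.74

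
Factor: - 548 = -2^2*137^1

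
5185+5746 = 10931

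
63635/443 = 63635/443=   143.65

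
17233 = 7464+9769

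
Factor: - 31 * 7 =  - 7^1*31^1 = - 217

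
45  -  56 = -11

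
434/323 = 434/323 =1.34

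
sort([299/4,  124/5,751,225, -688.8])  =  [ - 688.8,124/5, 299/4, 225, 751 ]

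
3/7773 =1/2591=0.00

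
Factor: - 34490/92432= - 17245/46216 = - 2^ ( - 3)*5^1*53^(-1)*109^(-1)*3449^1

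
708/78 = 9 + 1/13 = 9.08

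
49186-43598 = 5588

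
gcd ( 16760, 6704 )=3352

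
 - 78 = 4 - 82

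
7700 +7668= 15368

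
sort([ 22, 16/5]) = [ 16/5,22 ]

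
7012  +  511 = 7523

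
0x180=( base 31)CC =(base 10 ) 384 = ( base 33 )bl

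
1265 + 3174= 4439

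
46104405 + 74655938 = 120760343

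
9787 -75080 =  - 65293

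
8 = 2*4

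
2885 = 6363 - 3478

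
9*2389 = 21501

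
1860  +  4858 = 6718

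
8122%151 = 119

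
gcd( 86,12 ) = 2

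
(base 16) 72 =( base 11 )A4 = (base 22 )54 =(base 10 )114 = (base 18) 66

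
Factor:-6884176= -2^4 * 13^1*23^1 * 1439^1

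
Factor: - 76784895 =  - 3^3 * 5^1*11^1*29^1*1783^1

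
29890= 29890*1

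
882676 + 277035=1159711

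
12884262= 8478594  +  4405668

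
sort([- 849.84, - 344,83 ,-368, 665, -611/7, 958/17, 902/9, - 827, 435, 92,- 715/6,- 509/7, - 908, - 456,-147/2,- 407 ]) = [-908,-849.84,-827,  -  456, -407,-368,-344,- 715/6, - 611/7, - 147/2, - 509/7 , 958/17,  83, 92, 902/9,435,665 ] 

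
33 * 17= 561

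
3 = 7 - 4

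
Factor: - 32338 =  - 2^1*19^1* 23^1*37^1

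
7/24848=7/24848= 0.00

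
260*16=4160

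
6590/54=3295/27= 122.04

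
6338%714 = 626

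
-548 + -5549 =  - 6097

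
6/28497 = 2/9499=0.00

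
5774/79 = 73 + 7/79 = 73.09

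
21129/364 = 21129/364 = 58.05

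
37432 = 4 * 9358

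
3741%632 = 581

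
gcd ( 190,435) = 5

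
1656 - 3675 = -2019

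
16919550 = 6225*2718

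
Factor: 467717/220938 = 2^( -1)*3^ ( - 1)*23^( - 1 ) * 37^1*1601^( - 1 )*12641^1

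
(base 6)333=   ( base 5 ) 1004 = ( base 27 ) 4l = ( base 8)201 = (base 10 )129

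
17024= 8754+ 8270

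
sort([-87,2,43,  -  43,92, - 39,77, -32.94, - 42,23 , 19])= [-87, - 43, - 42, - 39 , - 32.94, 2 , 19,23,43,77,92]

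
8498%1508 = 958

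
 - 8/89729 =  - 8/89729=- 0.00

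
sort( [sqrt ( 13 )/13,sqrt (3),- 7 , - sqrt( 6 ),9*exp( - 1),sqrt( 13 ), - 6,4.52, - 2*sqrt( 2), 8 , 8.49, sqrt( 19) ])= [-7, - 6 , - 2 * sqrt ( 2 ), - sqrt(6),sqrt(13 ) /13,sqrt(3 ),9*exp( - 1),sqrt( 13 ),sqrt(19 ) , 4.52, 8,8.49 ]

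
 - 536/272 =-2+1/34 = - 1.97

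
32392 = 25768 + 6624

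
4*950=3800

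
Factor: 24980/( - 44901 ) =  - 2^2*3^( - 3)*5^1*1249^1*1663^( - 1)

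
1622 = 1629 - 7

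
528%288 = 240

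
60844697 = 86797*701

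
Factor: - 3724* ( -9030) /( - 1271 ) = -33627720/1271 = -2^3* 3^1*5^1 * 7^3*19^1*31^(- 1) * 41^( - 1 )*43^1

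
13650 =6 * 2275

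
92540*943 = 87265220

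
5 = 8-3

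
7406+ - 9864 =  - 2458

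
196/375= 196/375 = 0.52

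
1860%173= 130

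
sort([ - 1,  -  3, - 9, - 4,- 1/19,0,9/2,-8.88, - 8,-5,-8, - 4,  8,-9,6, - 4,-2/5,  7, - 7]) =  [-9, - 9 , -8.88,- 8,-8, - 7, -5,-4,-4, - 4,-3, - 1,-2/5, - 1/19, 0,  9/2, 6, 7,8 ]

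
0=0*734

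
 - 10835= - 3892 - 6943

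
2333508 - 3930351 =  - 1596843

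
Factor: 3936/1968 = 2 = 2^1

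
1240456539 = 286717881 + 953738658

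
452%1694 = 452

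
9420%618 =150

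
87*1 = 87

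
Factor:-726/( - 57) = 242/19=2^1*11^2*19^( - 1)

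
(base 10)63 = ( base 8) 77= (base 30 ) 23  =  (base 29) 25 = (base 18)39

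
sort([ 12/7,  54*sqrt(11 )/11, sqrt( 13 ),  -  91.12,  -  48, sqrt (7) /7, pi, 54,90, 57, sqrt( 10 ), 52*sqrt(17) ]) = [-91.12,-48, sqrt(7 ) /7,12/7 , pi,sqrt( 10), sqrt(13 ), 54*sqrt (11)/11, 54,57,90, 52*sqrt(17)]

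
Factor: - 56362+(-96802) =-2^2 *11^1*59^2=- 153164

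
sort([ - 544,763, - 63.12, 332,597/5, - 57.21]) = [ - 544, - 63.12,-57.21, 597/5, 332, 763 ]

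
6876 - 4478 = 2398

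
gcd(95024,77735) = 1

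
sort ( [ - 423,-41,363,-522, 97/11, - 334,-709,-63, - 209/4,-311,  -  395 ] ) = [ - 709, - 522, - 423, - 395, - 334,  -  311, - 63,-209/4,  -  41,  97/11,363 ] 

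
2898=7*414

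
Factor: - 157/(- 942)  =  2^ ( - 1 )*3^( - 1 ) = 1/6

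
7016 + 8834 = 15850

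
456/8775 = 152/2925 = 0.05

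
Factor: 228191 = 17^1*31^1 * 433^1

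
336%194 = 142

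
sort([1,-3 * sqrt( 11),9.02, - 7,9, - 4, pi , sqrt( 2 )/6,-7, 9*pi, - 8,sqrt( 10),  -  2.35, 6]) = [  -  3 * sqrt(11 ),  -  8, - 7, - 7, - 4, - 2.35, sqrt( 2)/6, 1,pi,sqrt( 10), 6 , 9, 9.02, 9 * pi ]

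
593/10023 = 593/10023 =0.06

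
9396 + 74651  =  84047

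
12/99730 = 6/49865  =  0.00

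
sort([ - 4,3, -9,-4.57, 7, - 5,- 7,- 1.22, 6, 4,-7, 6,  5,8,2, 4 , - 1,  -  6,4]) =[ - 9, - 7, - 7, - 6, - 5, - 4.57 , - 4,- 1.22, - 1,2,  3,4, 4,4,5,6,6, 7,8 ]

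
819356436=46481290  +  772875146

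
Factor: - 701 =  - 701^1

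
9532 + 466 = 9998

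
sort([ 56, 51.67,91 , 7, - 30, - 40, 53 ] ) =[ - 40,-30,7, 51.67 , 53, 56, 91]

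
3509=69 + 3440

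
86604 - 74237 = 12367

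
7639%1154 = 715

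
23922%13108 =10814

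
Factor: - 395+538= 143= 11^1*13^1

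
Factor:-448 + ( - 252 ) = -700 = -2^2*5^2*7^1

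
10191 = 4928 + 5263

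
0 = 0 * 7511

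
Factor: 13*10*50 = 2^2*5^3*13^1 = 6500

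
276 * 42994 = 11866344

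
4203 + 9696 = 13899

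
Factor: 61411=7^1*31^1*283^1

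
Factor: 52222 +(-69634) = - 17412 =- 2^2*3^1*1451^1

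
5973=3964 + 2009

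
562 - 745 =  - 183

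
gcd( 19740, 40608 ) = 564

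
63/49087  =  63/49087 = 0.00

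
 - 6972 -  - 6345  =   - 627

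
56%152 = 56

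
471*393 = 185103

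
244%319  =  244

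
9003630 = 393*22910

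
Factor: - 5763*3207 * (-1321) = 3^2*17^1*113^1*1069^1*1321^1 = 24414644061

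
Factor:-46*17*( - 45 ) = 35190  =  2^1*3^2*5^1*17^1*23^1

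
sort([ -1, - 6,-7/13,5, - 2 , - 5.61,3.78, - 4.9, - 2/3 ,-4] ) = [ - 6, - 5.61, - 4.9, - 4,-2,-1, -2/3, - 7/13, 3.78, 5 ] 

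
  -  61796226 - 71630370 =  - 133426596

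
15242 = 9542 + 5700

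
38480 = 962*40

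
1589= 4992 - 3403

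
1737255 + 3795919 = 5533174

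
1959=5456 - 3497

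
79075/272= 79075/272 = 290.72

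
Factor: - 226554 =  - 2^1*3^1*61^1*619^1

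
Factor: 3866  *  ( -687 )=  - 2^1*3^1*229^1*1933^1 = - 2655942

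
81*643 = 52083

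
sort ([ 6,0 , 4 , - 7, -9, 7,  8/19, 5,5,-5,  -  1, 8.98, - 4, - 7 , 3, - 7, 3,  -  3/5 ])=[ -9, - 7,-7 ,  -  7,-5,-4, - 1, - 3/5,  0,8/19, 3,3, 4, 5 , 5,  6,7,  8.98]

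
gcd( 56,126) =14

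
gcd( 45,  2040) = 15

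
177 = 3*59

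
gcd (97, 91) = 1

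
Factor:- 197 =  - 197^1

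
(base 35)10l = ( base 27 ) 1j4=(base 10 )1246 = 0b10011011110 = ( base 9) 1634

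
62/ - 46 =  - 31/23=- 1.35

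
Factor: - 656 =-2^4*41^1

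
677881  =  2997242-2319361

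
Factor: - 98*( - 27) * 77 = 203742 = 2^1*3^3 * 7^3*11^1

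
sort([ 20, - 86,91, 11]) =[ - 86,11 , 20,  91 ] 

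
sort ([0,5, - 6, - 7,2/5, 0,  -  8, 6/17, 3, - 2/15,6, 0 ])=[ - 8, - 7 ,-6, - 2/15, 0, 0, 0,6/17, 2/5,3,  5,6] 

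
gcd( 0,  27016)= 27016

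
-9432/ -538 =4716/269  =  17.53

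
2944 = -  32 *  ( - 92)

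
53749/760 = 70 + 549/760 = 70.72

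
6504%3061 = 382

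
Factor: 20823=3^1*11^1*631^1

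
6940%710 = 550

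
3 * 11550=34650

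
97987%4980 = 3367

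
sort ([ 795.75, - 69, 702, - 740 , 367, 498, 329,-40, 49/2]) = [ - 740, - 69,-40, 49/2, 329, 367, 498 , 702, 795.75 ]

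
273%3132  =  273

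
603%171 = 90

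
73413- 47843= 25570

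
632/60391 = 632/60391=0.01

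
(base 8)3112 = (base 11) 1234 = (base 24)2J2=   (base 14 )830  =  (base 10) 1610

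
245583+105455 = 351038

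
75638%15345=14258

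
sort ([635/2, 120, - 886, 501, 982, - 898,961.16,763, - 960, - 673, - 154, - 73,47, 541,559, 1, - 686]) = [ - 960,-898,  -  886,  -  686,-673,- 154,  -  73 , 1,47,120, 635/2, 501,541, 559, 763,961.16, 982]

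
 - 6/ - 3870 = 1/645 =0.00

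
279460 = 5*55892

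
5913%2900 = 113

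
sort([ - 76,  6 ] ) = [- 76, 6 ]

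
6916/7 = 988= 988.00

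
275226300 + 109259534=384485834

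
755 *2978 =2248390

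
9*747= 6723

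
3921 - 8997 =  - 5076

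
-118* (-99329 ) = 11720822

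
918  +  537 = 1455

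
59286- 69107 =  - 9821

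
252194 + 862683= 1114877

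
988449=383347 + 605102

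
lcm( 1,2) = 2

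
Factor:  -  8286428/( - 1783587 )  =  2^2 *3^ ( - 1 ) * 13^( - 1) * 19^( - 1 )*  29^(-1)*41^1*83^ ( - 1)*50527^1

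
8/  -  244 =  - 1 + 59/61 = -0.03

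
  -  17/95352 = -1+95335/95352 = - 0.00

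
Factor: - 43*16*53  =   - 2^4*43^1 * 53^1 = - 36464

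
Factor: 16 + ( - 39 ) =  - 23 = - 23^1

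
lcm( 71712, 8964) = 71712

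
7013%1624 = 517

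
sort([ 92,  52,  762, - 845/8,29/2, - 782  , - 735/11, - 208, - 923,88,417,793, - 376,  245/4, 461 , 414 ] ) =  [ - 923, - 782,  -  376, - 208 ,-845/8 , - 735/11, 29/2,52,  245/4,88,92 , 414,417, 461, 762,793 ]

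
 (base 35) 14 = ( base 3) 1110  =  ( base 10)39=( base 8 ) 47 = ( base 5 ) 124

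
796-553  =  243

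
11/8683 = 11/8683  =  0.00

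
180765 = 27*6695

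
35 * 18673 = 653555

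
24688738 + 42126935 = 66815673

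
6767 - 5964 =803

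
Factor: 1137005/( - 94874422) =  - 2^(-1)*5^1* 23^1 *9887^1 * 47437211^( - 1)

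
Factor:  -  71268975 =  - 3^2*5^2*89^1*3559^1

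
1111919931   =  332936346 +778983585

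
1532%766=0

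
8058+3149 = 11207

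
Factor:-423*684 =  - 2^2*3^4*19^1*47^1=   - 289332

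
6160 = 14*440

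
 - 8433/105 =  - 81+24/35 = -  80.31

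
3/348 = 1/116 = 0.01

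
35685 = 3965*9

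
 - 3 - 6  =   - 9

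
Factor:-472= - 2^3*59^1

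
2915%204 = 59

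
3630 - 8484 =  - 4854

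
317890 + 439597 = 757487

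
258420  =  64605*4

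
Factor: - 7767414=-2^1*3^4*47947^1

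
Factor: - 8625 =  - 3^1 * 5^3*23^1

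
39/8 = 39/8 = 4.88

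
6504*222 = 1443888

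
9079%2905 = 364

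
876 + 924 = 1800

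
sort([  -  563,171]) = [ - 563, 171 ] 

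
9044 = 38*238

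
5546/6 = 2773/3 = 924.33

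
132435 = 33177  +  99258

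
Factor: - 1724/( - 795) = 2^2*3^ ( - 1 )*5^(-1 )*53^ (-1)*431^1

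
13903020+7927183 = 21830203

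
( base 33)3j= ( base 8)166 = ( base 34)3g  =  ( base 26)4e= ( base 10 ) 118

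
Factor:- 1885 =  - 5^1*13^1*29^1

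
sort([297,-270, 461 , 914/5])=[ - 270,914/5,297 , 461 ]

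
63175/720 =12635/144=87.74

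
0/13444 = 0 = 0.00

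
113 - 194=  - 81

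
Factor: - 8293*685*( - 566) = 2^1*5^1*137^1*283^1*8293^1 = 3215279030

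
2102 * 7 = 14714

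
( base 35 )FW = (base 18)1CH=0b1000101101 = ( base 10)557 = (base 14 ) 2bb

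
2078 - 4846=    - 2768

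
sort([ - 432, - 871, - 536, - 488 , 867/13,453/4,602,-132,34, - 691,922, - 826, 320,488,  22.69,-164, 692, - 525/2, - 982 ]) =[-982, - 871, - 826, - 691,  -  536, - 488,-432, - 525/2, - 164, - 132, 22.69,34,  867/13,453/4,320 , 488, 602,692,922]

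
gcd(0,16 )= 16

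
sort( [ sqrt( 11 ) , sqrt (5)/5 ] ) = [ sqrt(5)/5, sqrt( 11)] 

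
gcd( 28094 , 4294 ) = 2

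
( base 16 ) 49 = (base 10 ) 73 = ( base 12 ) 61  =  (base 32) 29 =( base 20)3D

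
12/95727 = 4/31909 =0.00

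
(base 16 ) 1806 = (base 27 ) 8BL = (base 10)6150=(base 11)4691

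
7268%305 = 253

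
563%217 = 129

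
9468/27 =1052/3 =350.67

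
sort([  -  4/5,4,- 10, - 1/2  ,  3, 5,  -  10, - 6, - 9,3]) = [ - 10, - 10,  -  9, - 6, - 4/5, - 1/2, 3, 3,4, 5]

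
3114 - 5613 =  - 2499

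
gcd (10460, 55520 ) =20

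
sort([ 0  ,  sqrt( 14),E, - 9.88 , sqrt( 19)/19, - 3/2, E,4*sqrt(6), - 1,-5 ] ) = [ - 9.88,-5, - 3/2, - 1,0, sqrt( 19 )/19, E,E , sqrt( 14),  4 * sqrt(6)]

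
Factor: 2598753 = 3^1 * 137^1*6323^1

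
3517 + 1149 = 4666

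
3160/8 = 395 = 395.00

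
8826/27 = 326+ 8/9 = 326.89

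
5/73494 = 5/73494 =0.00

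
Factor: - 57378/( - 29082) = 37^( - 1)*73^1 = 73/37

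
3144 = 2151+993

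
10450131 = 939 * 11129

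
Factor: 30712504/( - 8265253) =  - 2^3*1163^1*1301^( - 1)*3301^1*6353^(  -  1)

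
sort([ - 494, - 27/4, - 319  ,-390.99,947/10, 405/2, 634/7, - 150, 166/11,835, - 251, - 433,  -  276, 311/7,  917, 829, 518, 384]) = [  -  494, - 433,-390.99, - 319, - 276 ,-251, - 150,-27/4 , 166/11 , 311/7,634/7, 947/10, 405/2,384, 518, 829,835, 917 ]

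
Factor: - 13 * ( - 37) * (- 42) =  - 2^1 * 3^1 * 7^1*13^1 * 37^1 = -20202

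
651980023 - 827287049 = - 175307026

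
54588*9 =491292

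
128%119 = 9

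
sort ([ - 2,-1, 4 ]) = [ - 2, - 1,4] 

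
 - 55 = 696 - 751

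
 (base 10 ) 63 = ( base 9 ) 70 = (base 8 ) 77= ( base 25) 2d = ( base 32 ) 1V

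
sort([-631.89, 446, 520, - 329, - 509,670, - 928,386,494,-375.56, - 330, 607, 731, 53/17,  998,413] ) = [ - 928, - 631.89, - 509,-375.56,- 330,-329, 53/17, 386, 413,446,494,  520,607, 670 , 731, 998 ]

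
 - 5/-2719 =5/2719 = 0.00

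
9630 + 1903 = 11533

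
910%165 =85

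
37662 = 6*6277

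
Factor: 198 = 2^1*3^2*11^1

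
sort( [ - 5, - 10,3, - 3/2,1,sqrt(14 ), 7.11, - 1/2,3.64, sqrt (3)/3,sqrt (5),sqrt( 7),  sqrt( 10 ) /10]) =[-10, - 5,-3/2, - 1/2 , sqrt( 10)/10, sqrt(3)/3,1,sqrt( 5 ) , sqrt (7 ),3, 3.64,sqrt( 14 ),7.11] 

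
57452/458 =28726/229 = 125.44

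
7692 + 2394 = 10086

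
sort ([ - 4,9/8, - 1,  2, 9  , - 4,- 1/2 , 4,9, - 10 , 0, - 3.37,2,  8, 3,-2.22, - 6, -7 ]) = [ - 10, - 7  , - 6, - 4, - 4,- 3.37 , - 2.22, - 1 , - 1/2,0, 9/8, 2, 2 , 3,4, 8, 9, 9 ] 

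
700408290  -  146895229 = 553513061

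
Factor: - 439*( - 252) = 2^2 * 3^2 * 7^1 * 439^1 = 110628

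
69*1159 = 79971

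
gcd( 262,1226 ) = 2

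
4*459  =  1836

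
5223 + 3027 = 8250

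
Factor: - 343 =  - 7^3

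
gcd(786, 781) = 1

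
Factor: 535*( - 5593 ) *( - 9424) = 2^4*5^1 * 7^1*17^1*19^1*31^1*47^1*107^1= 28199011120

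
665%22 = 5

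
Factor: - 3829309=-11^1*491^1*709^1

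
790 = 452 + 338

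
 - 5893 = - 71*83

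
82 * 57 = 4674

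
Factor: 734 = 2^1*367^1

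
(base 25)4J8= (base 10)2983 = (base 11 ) 2272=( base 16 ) ba7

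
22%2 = 0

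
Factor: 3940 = 2^2*5^1* 197^1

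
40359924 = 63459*636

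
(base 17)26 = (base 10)40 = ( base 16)28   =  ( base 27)1d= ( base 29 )1b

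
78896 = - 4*( - 19724) 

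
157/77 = 157/77  =  2.04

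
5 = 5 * 1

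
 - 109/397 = -1 + 288/397 = - 0.27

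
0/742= 0=0.00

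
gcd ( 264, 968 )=88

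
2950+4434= 7384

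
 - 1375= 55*(-25 ) 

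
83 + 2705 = 2788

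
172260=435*396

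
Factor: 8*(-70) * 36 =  - 20160 = - 2^6*3^2*5^1*7^1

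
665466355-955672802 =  - 290206447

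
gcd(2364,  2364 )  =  2364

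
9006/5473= 9006/5473 = 1.65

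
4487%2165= 157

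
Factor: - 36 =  - 2^2*3^2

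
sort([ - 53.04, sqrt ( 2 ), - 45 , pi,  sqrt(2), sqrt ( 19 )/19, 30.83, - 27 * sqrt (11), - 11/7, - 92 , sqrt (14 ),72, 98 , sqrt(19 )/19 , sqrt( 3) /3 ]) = [ - 92,-27*sqrt(11 ), -53.04, - 45 ,  -  11/7,sqrt( 19)/19,sqrt( 19 )/19, sqrt (3 )/3,  sqrt ( 2 ),sqrt( 2), pi,sqrt ( 14 ),30.83 , 72,98]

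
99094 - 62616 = 36478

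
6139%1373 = 647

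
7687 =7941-254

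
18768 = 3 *6256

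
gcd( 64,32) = 32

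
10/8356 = 5/4178 = 0.00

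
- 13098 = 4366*( - 3 ) 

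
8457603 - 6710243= 1747360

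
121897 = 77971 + 43926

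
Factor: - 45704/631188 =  -58/801  =  - 2^1*3^ ( - 2)*29^1*89^( - 1)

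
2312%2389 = 2312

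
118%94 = 24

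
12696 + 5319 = 18015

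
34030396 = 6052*5623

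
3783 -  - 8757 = 12540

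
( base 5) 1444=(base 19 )d2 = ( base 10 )249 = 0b11111001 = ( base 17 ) eb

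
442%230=212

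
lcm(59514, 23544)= 2142504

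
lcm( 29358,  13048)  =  117432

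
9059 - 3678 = 5381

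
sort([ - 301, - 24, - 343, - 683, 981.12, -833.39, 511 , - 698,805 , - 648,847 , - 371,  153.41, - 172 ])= [ - 833.39,  -  698,-683,- 648,-371 , - 343, - 301 , -172,-24,  153.41, 511, 805, 847,981.12 ]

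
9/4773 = 3/1591 = 0.00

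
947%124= 79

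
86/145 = 86/145 = 0.59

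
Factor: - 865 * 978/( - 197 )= 845970/197  =  2^1 *3^1*5^1 * 163^1*173^1 * 197^( - 1) 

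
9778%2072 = 1490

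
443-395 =48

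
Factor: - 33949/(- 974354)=2^( - 1 )*17^1*1997^1*487177^( - 1)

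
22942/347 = 66+40/347 = 66.12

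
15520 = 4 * 3880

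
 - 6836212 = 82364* (-83 )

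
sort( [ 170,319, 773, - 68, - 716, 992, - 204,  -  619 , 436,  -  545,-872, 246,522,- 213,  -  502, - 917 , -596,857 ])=[ - 917 , - 872, - 716 , - 619,-596, - 545, - 502, - 213, - 204,-68, 170, 246, 319, 436,522,773, 857,992] 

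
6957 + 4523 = 11480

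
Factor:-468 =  - 2^2*3^2*13^1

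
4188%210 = 198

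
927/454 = 2 + 19/454   =  2.04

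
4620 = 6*770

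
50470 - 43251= 7219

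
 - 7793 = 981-8774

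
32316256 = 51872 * 623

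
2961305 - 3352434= - 391129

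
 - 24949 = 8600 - 33549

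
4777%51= 34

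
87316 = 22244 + 65072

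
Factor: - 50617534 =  - 2^1*11^1 * 17^1* 41^1 * 3301^1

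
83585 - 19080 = 64505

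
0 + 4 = 4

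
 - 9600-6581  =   - 16181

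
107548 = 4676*23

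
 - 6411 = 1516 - 7927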